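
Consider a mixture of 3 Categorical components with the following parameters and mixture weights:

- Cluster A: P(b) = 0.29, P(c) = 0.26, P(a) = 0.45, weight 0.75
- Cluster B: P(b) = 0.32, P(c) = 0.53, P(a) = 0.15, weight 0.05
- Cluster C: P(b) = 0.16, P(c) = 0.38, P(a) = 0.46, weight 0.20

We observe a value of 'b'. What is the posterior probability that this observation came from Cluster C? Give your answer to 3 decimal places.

0.121

Apply Bayes' rule: the posterior for each component is proportional to its prior times its likelihood at x.
Evaluate each component's likelihood at the observed value:
  f_A = P(b | comp) = 0.29
  f_B = P(b | comp) = 0.32
  f_C = P(b | comp) = 0.16
Prior × likelihood for each component:
  π_A·f_A = 0.75 × 0.29 = 0.2175
  π_B·f_B = 0.05 × 0.32 = 0.016
  π_C·f_C = 0.20 × 0.16 = 0.032
Normaliser: 0.2175 + 0.016 + 0.032 = 0.2655
Responsibility of Cluster C: 0.032 / 0.2655 ≈ 0.121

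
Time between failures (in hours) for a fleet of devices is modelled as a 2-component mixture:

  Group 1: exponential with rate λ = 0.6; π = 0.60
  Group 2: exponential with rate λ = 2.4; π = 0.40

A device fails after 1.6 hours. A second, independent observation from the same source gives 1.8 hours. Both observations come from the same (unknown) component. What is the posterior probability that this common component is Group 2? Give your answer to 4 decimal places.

Posterior ∝ prior × likelihood, so P(k | x) ∝ P(Z=k) f_k(x); normalise over all components.
Since both observations come from the same component, the likelihood for component k is f_k(x₁)·f_k(x₂).
  f_1 = [0.229736] × [0.203757] = 0.0468103
  f_2 = [0.0515846] × [0.0319197] = 0.00164657
Prior × likelihood for each component:
  P(Z=1)·f_1 = 0.60 × 0.0468103 = 0.0280862
  P(Z=2)·f_2 = 0.40 × 0.00164657 = 0.000658627
Sum: 0.0280862 + 0.000658627 = 0.0287448
P(Group 2 | x₁, x₂) = 0.000658627 / 0.0287448 ≈ 0.0229

0.0229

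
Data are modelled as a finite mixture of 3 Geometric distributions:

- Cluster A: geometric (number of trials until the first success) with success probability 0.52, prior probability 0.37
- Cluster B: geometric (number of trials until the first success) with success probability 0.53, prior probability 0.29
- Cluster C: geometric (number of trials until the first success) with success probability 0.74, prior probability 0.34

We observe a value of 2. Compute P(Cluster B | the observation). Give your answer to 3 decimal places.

0.314

Posterior ∝ prior × likelihood, so P(k | x) ∝ π_k f_k(x); normalise over all components.
Component likelihoods at x = 2:
  f_A = 0.2496
  f_B = 0.2491
  f_C = 0.1924
Prior × likelihood for each component:
  π_A·f_A = 0.37 × 0.2496 = 0.092352
  π_B·f_B = 0.29 × 0.2491 = 0.072239
  π_C·f_C = 0.34 × 0.1924 = 0.065416
Evidence: 0.092352 + 0.072239 + 0.065416 = 0.230007
Responsibility of Cluster B: 0.072239 / 0.230007 ≈ 0.314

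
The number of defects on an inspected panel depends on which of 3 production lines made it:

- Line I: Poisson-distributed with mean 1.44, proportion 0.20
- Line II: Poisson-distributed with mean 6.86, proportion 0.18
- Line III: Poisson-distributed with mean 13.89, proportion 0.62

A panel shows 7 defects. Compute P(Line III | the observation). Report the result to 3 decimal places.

0.297

By Bayes' theorem, P(k | x) = w_k f_k(x) / Σ_j w_j f_j(x).
Poisson probabilities:
  f_I = 0.000603563
  f_II = 0.148792
  f_III = 0.0183711
Unnormalised posteriors:
  w_I·f_I = 0.20 × 0.000603563 = 0.000120713
  w_II·f_II = 0.18 × 0.148792 = 0.0267825
  w_III·f_III = 0.62 × 0.0183711 = 0.0113901
Denominator: 0.000120713 + 0.0267825 + 0.0113901 = 0.0382933
So the posterior for Line III is 0.0113901 / 0.0382933 ≈ 0.297.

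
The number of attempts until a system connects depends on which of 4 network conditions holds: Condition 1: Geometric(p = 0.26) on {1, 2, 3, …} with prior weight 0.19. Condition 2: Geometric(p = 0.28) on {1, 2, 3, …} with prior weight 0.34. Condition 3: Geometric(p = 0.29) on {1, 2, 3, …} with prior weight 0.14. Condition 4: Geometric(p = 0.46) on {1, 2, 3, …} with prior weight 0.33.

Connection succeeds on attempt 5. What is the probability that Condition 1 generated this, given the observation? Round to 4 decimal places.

0.2328

P(component k | x) = π_k·f_k(x) / marginal(x), where marginal(x) = Σ_j π_j·f_j(x).
Evaluate each component's likelihood at the observed value:
  p_1 = 0.0779651
  p_2 = 0.0752468
  p_3 = 0.0736939
  p_4 = 0.0391141
Weight by the priors:
  π_1·p_1 = 0.19 × 0.0779651 = 0.0148134
  π_2·p_2 = 0.34 × 0.0752468 = 0.0255839
  π_3·p_3 = 0.14 × 0.0736939 = 0.0103171
  π_4·p_4 = 0.33 × 0.0391141 = 0.0129076
Evidence: 0.0148134 + 0.0255839 + 0.0103171 + 0.0129076 = 0.0636221
P(Condition 1 | 5) = 0.0148134 / 0.0636221 ≈ 0.2328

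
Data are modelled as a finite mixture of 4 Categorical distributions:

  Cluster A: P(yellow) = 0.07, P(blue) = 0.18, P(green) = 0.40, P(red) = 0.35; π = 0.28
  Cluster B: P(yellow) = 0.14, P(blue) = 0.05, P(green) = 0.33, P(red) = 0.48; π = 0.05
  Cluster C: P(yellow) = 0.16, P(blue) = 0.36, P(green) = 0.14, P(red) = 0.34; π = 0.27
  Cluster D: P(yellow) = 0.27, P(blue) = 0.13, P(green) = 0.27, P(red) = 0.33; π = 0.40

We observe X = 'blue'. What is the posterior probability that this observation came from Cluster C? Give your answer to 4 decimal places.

The responsibility of component k is w_k f_k(x) divided by Σ_j w_j f_j(x).
Evaluate each component's likelihood at the observed value:
  p_A = P(blue | comp) = 0.18
  p_B = P(blue | comp) = 0.05
  p_C = P(blue | comp) = 0.36
  p_D = P(blue | comp) = 0.13
Multiply by the mixture weights:
  w_A·p_A = 0.28 × 0.18 = 0.0504
  w_B·p_B = 0.05 × 0.05 = 0.0025
  w_C·p_C = 0.27 × 0.36 = 0.0972
  w_D·p_D = 0.40 × 0.13 = 0.052
Denominator: 0.0504 + 0.0025 + 0.0972 + 0.052 = 0.2021
So the posterior for Cluster C is 0.0972 / 0.2021 ≈ 0.4810.

0.4810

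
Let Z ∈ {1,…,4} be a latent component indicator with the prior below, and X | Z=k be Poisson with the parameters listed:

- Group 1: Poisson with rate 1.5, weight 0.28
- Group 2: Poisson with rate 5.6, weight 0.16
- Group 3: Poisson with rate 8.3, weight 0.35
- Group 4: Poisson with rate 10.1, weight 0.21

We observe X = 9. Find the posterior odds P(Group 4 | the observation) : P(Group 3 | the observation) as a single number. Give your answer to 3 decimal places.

Since P(k|x) ∝ P(Z=k) f_k(x), the posterior odds are P(Z=i) f_i(x) / (P(Z=j) f_j(x)).
Evaluate each component's likelihood at the observed value:
  f_1 = e^(−1.5)·1.5^9/9! = 2.36383e-05
  f_2 = e^(−5.6)·5.6^9/9! = 0.0551925
  f_3 = e^(−8.3)·8.3^9/9! = 0.128025
  f_4 = e^(−10.1)·10.1^9/9! = 0.12381
Posterior odds = (P(Z=4)·f_4) / (P(Z=3)·f_3) = (0.21·0.12381) / (0.35·0.128025) = 0.0260001 / 0.0448088 ≈ 0.580

0.580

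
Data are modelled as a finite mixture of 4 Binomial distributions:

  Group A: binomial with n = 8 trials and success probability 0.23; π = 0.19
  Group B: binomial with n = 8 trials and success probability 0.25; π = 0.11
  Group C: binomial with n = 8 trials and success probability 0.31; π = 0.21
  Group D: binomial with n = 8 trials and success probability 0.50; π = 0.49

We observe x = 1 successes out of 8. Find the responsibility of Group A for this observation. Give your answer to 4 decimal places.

0.4020

P(component k | x) = w_k·f_k(x) / marginal(x), where marginal(x) = Σ_j w_j·f_j(x).
Evaluate each component's likelihood at the observed value:
  f_A = 0.295293
  f_B = 0.266968
  f_C = 0.18467
  f_D = 0.03125
Unnormalised posteriors:
  w_A·f_A = 0.19 × 0.295293 = 0.0561056
  w_B·f_B = 0.11 × 0.266968 = 0.0293665
  w_C·f_C = 0.21 × 0.18467 = 0.0387806
  w_D·f_D = 0.49 × 0.03125 = 0.0153125
Evidence: 0.0561056 + 0.0293665 + 0.0387806 + 0.0153125 = 0.139565
P(Group A | x) ≈ 0.4020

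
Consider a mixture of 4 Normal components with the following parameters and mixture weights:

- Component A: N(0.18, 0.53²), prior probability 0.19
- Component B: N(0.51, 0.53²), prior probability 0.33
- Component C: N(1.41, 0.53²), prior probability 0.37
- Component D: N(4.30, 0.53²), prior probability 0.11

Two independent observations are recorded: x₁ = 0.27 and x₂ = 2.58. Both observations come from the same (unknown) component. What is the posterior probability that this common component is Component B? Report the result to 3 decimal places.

0.043

The responsibility of component k is P(Z=k) f_k(x) divided by Σ_j P(Z=j) f_j(x).
Since both observations come from the same component, the likelihood for component k is f_k(x₁)·f_k(x₂).
  p_A = [(1/(0.53·√(2π)))·exp(−(0.27−0.18)²/(2·0.53²)) = 0.752721·exp(-0.01442) = 0.741946] × [2.6541e-05] = 1.9692e-05
  p_B = [(1/(0.53·√(2π)))·exp(−(0.27−0.51)²/(2·0.53²)) = 0.752721·exp(-0.10253) = 0.679371] × [0.000366632] = 0.000249079
  p_C = [(1/(0.53·√(2π)))·exp(−(0.27−1.41)²/(2·0.53²)) = 0.752721·exp(-2.31328) = 0.0744715] × [0.0658292] = 0.00490239
  p_D = [(1/(0.53·√(2π)))·exp(−(0.27−4.30)²/(2·0.53²)) = 0.752721·exp(-28.90869) = 2.09774e-13] × [0.00388749] = 8.15494e-16
Unnormalised posteriors:
  P(Z=A)·p_A = 0.19 × 1.9692e-05 = 3.74148e-06
  P(Z=B)·p_B = 0.33 × 0.000249079 = 8.21961e-05
  P(Z=C)·p_C = 0.37 × 0.00490239 = 0.00181389
  P(Z=D)·p_D = 0.11 × 8.15494e-16 = 8.97043e-17
Marginal: 3.74148e-06 + 8.21961e-05 + 0.00181389 + 8.97043e-17 = 0.00189982
P(Component B | x₁,x₂) ≈ 0.043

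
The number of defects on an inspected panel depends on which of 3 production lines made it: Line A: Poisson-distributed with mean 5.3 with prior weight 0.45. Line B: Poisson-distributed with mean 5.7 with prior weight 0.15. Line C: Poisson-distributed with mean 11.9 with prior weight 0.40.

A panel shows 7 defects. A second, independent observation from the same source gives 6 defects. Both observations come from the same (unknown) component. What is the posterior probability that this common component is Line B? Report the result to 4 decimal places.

0.2667

By Bayes' theorem, P(k | x) = π_k f_k(x) / Σ_j π_j f_j(x).
Since both observations come from the same component, the likelihood for component k is f_k(x₁)·f_k(x₂).
  f_A = [0.116343] × [0.15366] = 0.0178773
  f_B = [0.129782] × [0.159382] = 0.0206849
  f_C = [0.0455296] × [0.0267821] = 0.00121938
Weight by the priors:
  π_A·f_A = 0.45 × 0.0178773 = 0.00804478
  π_B·f_B = 0.15 × 0.0206849 = 0.00310273
  π_C·f_C = 0.40 × 0.00121938 = 0.000487752
Denominator: 0.00804478 + 0.00310273 + 0.000487752 = 0.0116353
P(Line B | x) ≈ 0.2667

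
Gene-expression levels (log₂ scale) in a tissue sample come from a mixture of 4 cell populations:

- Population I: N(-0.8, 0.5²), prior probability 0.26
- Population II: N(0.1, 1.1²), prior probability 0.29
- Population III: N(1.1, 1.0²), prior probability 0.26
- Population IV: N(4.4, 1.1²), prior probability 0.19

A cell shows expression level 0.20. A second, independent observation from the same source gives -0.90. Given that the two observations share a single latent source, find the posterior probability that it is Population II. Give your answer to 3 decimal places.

Apply Bayes' rule: the posterior for each component is proportional to its prior times its likelihood at x.
Since both observations come from the same component, the likelihood for component k is f_k(x₁)·f_k(x₂).
  f_I = [0.107982] × [0.782085] = 0.0844511
  f_II = [0.361179] × [0.239915] = 0.0866522
  f_III = [0.266085] × [0.053991] = 0.0143662
  f_IV = [0.000247647] × [3.29967e-06] = 8.17156e-10
Unnormalised posteriors:
  π_I·f_I = 0.26 × 0.0844511 = 0.0219573
  π_II·f_II = 0.29 × 0.0866522 = 0.0251291
  π_III·f_III = 0.26 × 0.0143662 = 0.00373521
  π_IV·f_IV = 0.19 × 8.17156e-10 = 1.5526e-10
Marginal: 0.0219573 + 0.0251291 + 0.00373521 + 1.5526e-10 = 0.0508216
Responsibility of Population II: 0.0251291 / 0.0508216 ≈ 0.494

0.494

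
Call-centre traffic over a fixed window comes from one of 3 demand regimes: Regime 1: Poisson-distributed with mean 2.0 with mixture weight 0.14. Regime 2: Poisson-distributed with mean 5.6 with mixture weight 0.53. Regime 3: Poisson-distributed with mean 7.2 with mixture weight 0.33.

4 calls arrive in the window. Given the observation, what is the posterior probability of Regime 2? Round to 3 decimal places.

0.666

Apply Bayes' rule: the posterior for each component is proportional to its prior times its likelihood at x.
Component likelihoods at x = 4 calls:
  f_1 = 0.0902235
  f_2 = 0.151528
  f_3 = 0.0835985
Weight by the priors:
  w_1·f_1 = 0.14 × 0.0902235 = 0.0126313
  w_2·f_2 = 0.53 × 0.151528 = 0.0803096
  w_3·f_3 = 0.33 × 0.0835985 = 0.0275875
Denominator: 0.0126313 + 0.0803096 + 0.0275875 = 0.120528
Responsibility of Regime 2: 0.0803096 / 0.120528 ≈ 0.666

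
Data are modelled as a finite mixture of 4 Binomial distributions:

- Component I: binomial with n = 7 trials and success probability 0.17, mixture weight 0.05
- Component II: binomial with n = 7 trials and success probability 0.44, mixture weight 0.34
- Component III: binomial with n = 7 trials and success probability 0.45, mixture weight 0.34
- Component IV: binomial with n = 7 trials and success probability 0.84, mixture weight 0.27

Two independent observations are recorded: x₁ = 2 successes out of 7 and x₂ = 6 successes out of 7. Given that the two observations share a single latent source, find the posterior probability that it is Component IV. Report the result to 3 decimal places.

0.035

Posterior ∝ prior × likelihood, so P(k | x) ∝ π_k f_k(x); normalise over all components.
Since both observations come from the same component, the likelihood for component k is f_k(x₁)·f_k(x₂).
  p_I = [0.23906] × [0.000140239] = 3.35257e-05
  p_II = [0.223906] × [0.0284448] = 0.00636894
  p_III = [0.214022] × [0.0319695] = 0.00684217
  p_IV = [0.00155374] × [0.393454] = 0.000611324
Unnormalised posteriors:
  π_I·p_I = 0.05 × 3.35257e-05 = 1.67628e-06
  π_II·p_II = 0.34 × 0.00636894 = 0.00216544
  π_III·p_III = 0.34 × 0.00684217 = 0.00232634
  π_IV·p_IV = 0.27 × 0.000611324 = 0.000165058
Marginal: 1.67628e-06 + 0.00216544 + 0.00232634 + 0.000165058 = 0.00465851
So the posterior for Component IV is 0.000165058 / 0.00465851 ≈ 0.035.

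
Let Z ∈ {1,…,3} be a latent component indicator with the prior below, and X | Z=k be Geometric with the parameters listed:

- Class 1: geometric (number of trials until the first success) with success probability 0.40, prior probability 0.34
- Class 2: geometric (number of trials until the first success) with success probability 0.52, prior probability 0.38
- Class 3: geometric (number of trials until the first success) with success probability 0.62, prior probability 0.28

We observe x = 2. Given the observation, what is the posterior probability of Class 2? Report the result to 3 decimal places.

Apply Bayes' rule: the posterior for each component is proportional to its prior times its likelihood at x.
Geometric probabilities:
  L_1 = 0.40·(1−0.40)^1 = 0.40·0.6 = 0.24
  L_2 = 0.52·(1−0.52)^1 = 0.52·0.48 = 0.2496
  L_3 = 0.62·(1−0.62)^1 = 0.62·0.38 = 0.2356
Prior × likelihood for each component:
  π_1·L_1 = 0.34 × 0.24 = 0.0816
  π_2·L_2 = 0.38 × 0.2496 = 0.094848
  π_3·L_3 = 0.28 × 0.2356 = 0.065968
Marginal: 0.0816 + 0.094848 + 0.065968 = 0.242416
Responsibility of Class 2: 0.094848 / 0.242416 ≈ 0.391

0.391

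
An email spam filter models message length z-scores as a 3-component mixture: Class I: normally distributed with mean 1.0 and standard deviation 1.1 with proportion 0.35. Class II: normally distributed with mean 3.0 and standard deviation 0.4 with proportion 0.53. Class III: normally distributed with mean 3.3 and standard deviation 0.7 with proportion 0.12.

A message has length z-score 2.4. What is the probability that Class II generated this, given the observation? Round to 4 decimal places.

The responsibility of component k is π_k f_k(x) divided by Σ_j π_j f_j(x).
Normal densities:
  f_I = 0.161352
  f_II = 0.323794
  f_III = 0.249376
Prior × likelihood for each component:
  π_I·f_I = 0.35 × 0.161352 = 0.0564733
  π_II·f_II = 0.53 × 0.323794 = 0.171611
  π_III·f_III = 0.12 × 0.249376 = 0.0299251
Normaliser: 0.0564733 + 0.171611 + 0.0299251 = 0.258009
P(Class II | data) ≈ 0.6651

0.6651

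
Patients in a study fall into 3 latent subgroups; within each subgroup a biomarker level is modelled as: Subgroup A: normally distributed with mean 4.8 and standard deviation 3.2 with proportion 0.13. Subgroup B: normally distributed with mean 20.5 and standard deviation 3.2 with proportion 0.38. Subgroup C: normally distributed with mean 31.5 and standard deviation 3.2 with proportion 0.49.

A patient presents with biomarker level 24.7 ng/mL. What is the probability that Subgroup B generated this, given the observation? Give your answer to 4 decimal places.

0.7581

The responsibility of component k is w_k f_k(x) divided by Σ_j w_j f_j(x).
Component likelihoods at x = 24.7 ng/mL:
  p_A = 4.9895e-10
  p_B = 0.0526854
  p_C = 0.0130378
Prior × likelihood for each component:
  w_A·p_A = 0.13 × 4.9895e-10 = 6.48635e-11
  w_B·p_B = 0.38 × 0.0526854 = 0.0200204
  w_C·p_C = 0.49 × 0.0130378 = 0.00638853
Evidence: 6.48635e-11 + 0.0200204 + 0.00638853 = 0.026409
So the posterior for Subgroup B is 0.0200204 / 0.026409 ≈ 0.7581.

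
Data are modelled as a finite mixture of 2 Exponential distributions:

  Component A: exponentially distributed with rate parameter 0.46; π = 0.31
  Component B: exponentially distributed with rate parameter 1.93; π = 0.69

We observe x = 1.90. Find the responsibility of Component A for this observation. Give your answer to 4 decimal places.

0.6362

By Bayes' theorem, P(k | x) = P(Z=k) f_k(x) / Σ_j P(Z=j) f_j(x).
Exponential densities:
  p_A = 0.46·e^(−0.46·1.90) = 0.46·e^(−0.8740) = 0.191948
  p_B = 1.93·e^(−1.93·1.90) = 1.93·e^(−3.6670) = 0.0493173
Unnormalised posteriors:
  P(Z=A)·p_A = 0.31 × 0.191948 = 0.059504
  P(Z=B)·p_B = 0.69 × 0.0493173 = 0.0340289
Marginal: 0.059504 + 0.0340289 = 0.0935329
P(Component A | x) ≈ 0.6362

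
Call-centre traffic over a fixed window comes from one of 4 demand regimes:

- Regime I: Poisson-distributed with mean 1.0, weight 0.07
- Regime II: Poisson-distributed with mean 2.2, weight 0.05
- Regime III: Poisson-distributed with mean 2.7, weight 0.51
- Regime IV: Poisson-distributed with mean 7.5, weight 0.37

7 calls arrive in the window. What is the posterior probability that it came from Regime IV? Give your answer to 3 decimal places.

0.880

Apply Bayes' rule: the posterior for each component is proportional to its prior times its likelihood at x.
Poisson probabilities:
  f_I = 7.2992e-05
  f_II = 0.00548378
  f_III = 0.0139483
  f_IV = 0.146484
Multiply by the mixture weights:
  P(Z=I)·f_I = 0.07 × 7.2992e-05 = 5.10944e-06
  P(Z=II)·f_II = 0.05 × 0.00548378 = 0.000274189
  P(Z=III)·f_III = 0.51 × 0.0139483 = 0.00711362
  P(Z=IV)·f_IV = 0.37 × 0.146484 = 0.054199
Denominator: 5.10944e-06 + 0.000274189 + 0.00711362 + 0.054199 = 0.0615919
P(Regime IV | x) = 0.054199 / 0.0615919 ≈ 0.880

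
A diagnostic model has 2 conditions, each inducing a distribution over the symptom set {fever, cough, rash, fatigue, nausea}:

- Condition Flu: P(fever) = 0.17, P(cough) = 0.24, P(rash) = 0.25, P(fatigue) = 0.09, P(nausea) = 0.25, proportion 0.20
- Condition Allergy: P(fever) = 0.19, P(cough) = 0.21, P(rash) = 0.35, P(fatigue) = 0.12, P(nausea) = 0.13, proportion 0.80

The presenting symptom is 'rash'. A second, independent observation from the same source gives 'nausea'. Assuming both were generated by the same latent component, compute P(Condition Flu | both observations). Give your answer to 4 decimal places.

By Bayes' theorem, P(k | x) = π_k f_k(x) / Σ_j π_j f_j(x).
Since both observations come from the same component, the likelihood for component k is f_k(x₁)·f_k(x₂).
  L_Flu = [P(rash | comp) = 0.25] × [0.25] = 0.0625
  L_Allergy = [P(rash | comp) = 0.35] × [0.13] = 0.0455
Prior × likelihood for each component:
  π_Flu·L_Flu = 0.20 × 0.0625 = 0.0125
  π_Allergy·L_Allergy = 0.80 × 0.0455 = 0.0364
Marginal: 0.0125 + 0.0364 = 0.0489
So the posterior for Condition Flu is 0.0125 / 0.0489 ≈ 0.2556.

0.2556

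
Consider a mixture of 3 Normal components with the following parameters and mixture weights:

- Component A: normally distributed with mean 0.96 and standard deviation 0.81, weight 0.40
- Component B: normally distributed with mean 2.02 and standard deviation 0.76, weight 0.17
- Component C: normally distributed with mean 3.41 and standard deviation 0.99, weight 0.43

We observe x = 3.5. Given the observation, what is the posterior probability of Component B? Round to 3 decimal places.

0.071

Posterior ∝ prior × likelihood, so P(k | x) ∝ w_k f_k(x); normalise over all components.
Normal densities:
  p_A = 0.00360712
  p_B = 0.0788172
  p_C = 0.40131
Prior × likelihood for each component:
  w_A·p_A = 0.40 × 0.00360712 = 0.00144285
  w_B·p_B = 0.17 × 0.0788172 = 0.0133989
  w_C·p_C = 0.43 × 0.40131 = 0.172563
Evidence: 0.00144285 + 0.0133989 + 0.172563 = 0.187405
P(Component B | data) ≈ 0.071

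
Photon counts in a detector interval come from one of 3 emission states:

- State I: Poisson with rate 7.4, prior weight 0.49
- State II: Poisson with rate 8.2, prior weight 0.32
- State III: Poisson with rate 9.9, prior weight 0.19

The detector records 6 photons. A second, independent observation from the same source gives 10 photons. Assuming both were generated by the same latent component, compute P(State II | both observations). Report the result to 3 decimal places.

0.348

Posterior ∝ prior × likelihood, so P(k | x) ∝ P(Z=k) f_k(x); normalise over all components.
Since both observations come from the same component, the likelihood for component k is f_k(x₁)·f_k(x₂).
  f_I = [e^(−7.4)·7.4^6/6! = 0.139405] × [0.0829421] = 0.0115626
  f_II = [e^(−8.2)·8.2^6/6! = 0.115967] × [0.104031] = 0.0120641
  f_III = [e^(−9.9)·9.9^6/6! = 0.065609] × [0.125047] = 0.00820421
Prior × likelihood for each component:
  P(Z=I)·f_I = 0.49 × 0.0115626 = 0.00566565
  P(Z=II)·f_II = 0.32 × 0.0120641 = 0.00386053
  P(Z=III)·f_III = 0.19 × 0.00820421 = 0.0015588
Marginal: 0.00566565 + 0.00386053 + 0.0015588 = 0.011085
P(State II | x₁,x₂) = 0.00386053 / 0.011085 ≈ 0.348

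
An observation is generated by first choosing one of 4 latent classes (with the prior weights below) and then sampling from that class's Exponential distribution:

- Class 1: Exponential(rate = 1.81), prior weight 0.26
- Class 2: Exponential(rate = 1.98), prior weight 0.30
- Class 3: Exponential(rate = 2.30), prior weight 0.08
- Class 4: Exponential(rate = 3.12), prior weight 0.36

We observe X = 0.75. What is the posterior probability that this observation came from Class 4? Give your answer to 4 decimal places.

0.2728

Posterior ∝ prior × likelihood, so P(k | x) ∝ P(Z=k) f_k(x); normalise over all components.
Exponential densities:
  p_1 = 1.81·e^(−1.81·0.75) = 1.81·e^(−1.3575) = 0.465719
  p_2 = 1.98·e^(−1.98·0.75) = 1.98·e^(−1.4850) = 0.448475
  p_3 = 2.30·e^(−2.30·0.75) = 2.30·e^(−1.7250) = 0.409798
  p_4 = 3.12·e^(−3.12·0.75) = 3.12·e^(−2.3400) = 0.300542
Weight by the priors:
  P(Z=1)·p_1 = 0.26 × 0.465719 = 0.121087
  P(Z=2)·p_2 = 0.30 × 0.448475 = 0.134542
  P(Z=3)·p_3 = 0.08 × 0.409798 = 0.0327838
  P(Z=4)·p_4 = 0.36 × 0.300542 = 0.108195
Normaliser: 0.121087 + 0.134542 + 0.0327838 + 0.108195 = 0.396608
P(Class 4 | data) ≈ 0.2728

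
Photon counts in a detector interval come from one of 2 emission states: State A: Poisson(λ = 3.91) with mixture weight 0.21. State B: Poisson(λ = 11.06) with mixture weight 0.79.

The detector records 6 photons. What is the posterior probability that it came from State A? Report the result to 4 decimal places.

0.3980

Apply Bayes' rule: the posterior for each component is proportional to its prior times its likelihood at x.
Component likelihoods at x = 6 photons:
  L_A = 0.0994573
  L_B = 0.0399854
Weight by the priors:
  w_A·L_A = 0.21 × 0.0994573 = 0.020886
  w_B·L_B = 0.79 × 0.0399854 = 0.0315885
Sum: 0.020886 + 0.0315885 = 0.0524745
P(State A | 6 photons) = 0.020886 / 0.0524745 ≈ 0.3980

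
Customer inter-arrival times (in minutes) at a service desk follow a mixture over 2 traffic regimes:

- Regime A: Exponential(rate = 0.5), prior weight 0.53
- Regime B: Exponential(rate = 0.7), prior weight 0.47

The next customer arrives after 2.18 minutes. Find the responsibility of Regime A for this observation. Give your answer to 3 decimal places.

By Bayes' theorem, P(k | x) = w_k f_k(x) / Σ_j w_j f_j(x).
Exponential densities:
  f_A = 0.5·e^(−0.5·2.18) = 0.5·e^(−1.0900) = 0.168108
  f_B = 0.7·e^(−0.7·2.18) = 0.7·e^(−1.5260) = 0.152182
Unnormalised posteriors:
  w_A·f_A = 0.53 × 0.168108 = 0.0890974
  w_B·f_B = 0.47 × 0.152182 = 0.0715258
Sum: 0.0890974 + 0.0715258 = 0.160623
So the posterior for Regime A is 0.0890974 / 0.160623 ≈ 0.555.

0.555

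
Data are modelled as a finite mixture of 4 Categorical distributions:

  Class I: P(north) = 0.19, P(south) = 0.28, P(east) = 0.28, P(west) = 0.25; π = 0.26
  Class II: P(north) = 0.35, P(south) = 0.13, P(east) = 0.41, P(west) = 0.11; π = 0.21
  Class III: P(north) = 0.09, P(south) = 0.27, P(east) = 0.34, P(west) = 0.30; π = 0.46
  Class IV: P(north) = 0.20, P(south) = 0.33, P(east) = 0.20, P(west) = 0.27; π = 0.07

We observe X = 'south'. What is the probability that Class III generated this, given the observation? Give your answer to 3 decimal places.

Posterior ∝ prior × likelihood, so P(k | x) ∝ P(Z=k) f_k(x); normalise over all components.
Evaluate each component's likelihood at the observed value:
  f_I = P(south | comp) = 0.28
  f_II = P(south | comp) = 0.13
  f_III = P(south | comp) = 0.27
  f_IV = P(south | comp) = 0.33
Prior × likelihood for each component:
  P(Z=I)·f_I = 0.26 × 0.28 = 0.0728
  P(Z=II)·f_II = 0.21 × 0.13 = 0.0273
  P(Z=III)·f_III = 0.46 × 0.27 = 0.1242
  P(Z=IV)·f_IV = 0.07 × 0.33 = 0.0231
Sum: 0.0728 + 0.0273 + 0.1242 + 0.0231 = 0.2474
So the posterior for Class III is 0.1242 / 0.2474 ≈ 0.502.

0.502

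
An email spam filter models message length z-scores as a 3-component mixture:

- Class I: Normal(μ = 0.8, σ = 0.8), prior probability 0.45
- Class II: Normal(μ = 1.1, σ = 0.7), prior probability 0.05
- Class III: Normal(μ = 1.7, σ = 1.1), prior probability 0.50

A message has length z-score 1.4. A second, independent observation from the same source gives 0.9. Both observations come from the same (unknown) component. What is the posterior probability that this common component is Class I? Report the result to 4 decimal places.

0.5714

P(component k | x) = w_k·f_k(x) / marginal(x), where marginal(x) = Σ_j w_j·f_j(x).
Since both observations come from the same component, the likelihood for component k is f_k(x₁)·f_k(x₂).
  p_I = [(1/(0.8·√(2π)))·exp(−(1.4−0.8)²/(2·0.8²)) = 0.498678·exp(-0.28125) = 0.376422] × [0.494797] = 0.186252
  p_II = [(1/(0.7·√(2π)))·exp(−(1.4−1.1)²/(2·0.7²)) = 0.569918·exp(-0.09184) = 0.51991] × [0.547124] = 0.284455
  p_III = [(1/(1.1·√(2π)))·exp(−(1.4−1.7)²/(2·1.1²)) = 0.362675·exp(-0.03719) = 0.349435] × [0.278396] = 0.0972811
Unnormalised posteriors:
  w_I·p_I = 0.45 × 0.186252 = 0.0838136
  w_II·p_II = 0.05 × 0.284455 = 0.0142227
  w_III·p_III = 0.50 × 0.0972811 = 0.0486406
Evidence: 0.0838136 + 0.0142227 + 0.0486406 = 0.146677
So the posterior for Class I is 0.0838136 / 0.146677 ≈ 0.5714.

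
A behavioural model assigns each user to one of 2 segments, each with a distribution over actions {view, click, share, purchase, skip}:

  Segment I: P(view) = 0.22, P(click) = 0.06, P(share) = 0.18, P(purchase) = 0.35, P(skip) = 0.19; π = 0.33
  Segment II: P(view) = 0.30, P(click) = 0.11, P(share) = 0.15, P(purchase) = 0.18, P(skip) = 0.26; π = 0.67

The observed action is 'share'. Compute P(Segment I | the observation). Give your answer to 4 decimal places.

0.3715

Apply Bayes' rule: the posterior for each component is proportional to its prior times its likelihood at x.
Categorical probabilities:
  f_I = 0.18
  f_II = 0.15
Prior × likelihood for each component:
  π_I·f_I = 0.33 × 0.18 = 0.0594
  π_II·f_II = 0.67 × 0.15 = 0.1005
Denominator: 0.0594 + 0.1005 = 0.1599
P(Segment I | the observation) ≈ 0.3715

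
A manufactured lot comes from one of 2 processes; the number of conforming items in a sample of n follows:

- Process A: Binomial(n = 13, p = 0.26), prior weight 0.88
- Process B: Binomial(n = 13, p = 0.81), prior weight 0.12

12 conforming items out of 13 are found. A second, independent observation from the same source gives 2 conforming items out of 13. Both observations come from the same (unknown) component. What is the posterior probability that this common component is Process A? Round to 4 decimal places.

0.9168

The responsibility of component k is P(Z=k) f_k(x) divided by Σ_j P(Z=j) f_j(x).
Since both observations come from the same component, the likelihood for component k is f_k(x₁)·f_k(x₂).
  L_A = [C(13,12)·0.26^12·0.74^1 = 13·9.5429e-08·0.74 = 9.18027e-07] × [0.192128] = 1.76378e-07
  L_B = [C(13,12)·0.81^12·0.19^1 = 13·0.0797664·0.19 = 0.197023] × [5.96148e-07] = 1.17455e-07
Weight by the priors:
  P(Z=A)·L_A = 0.88 × 1.76378e-07 = 1.55213e-07
  P(Z=B)·L_B = 0.12 × 1.17455e-07 = 1.40946e-08
Sum: 1.55213e-07 + 1.40946e-08 = 1.69308e-07
P(Process A | x) = 1.55213e-07 / 1.69308e-07 ≈ 0.9168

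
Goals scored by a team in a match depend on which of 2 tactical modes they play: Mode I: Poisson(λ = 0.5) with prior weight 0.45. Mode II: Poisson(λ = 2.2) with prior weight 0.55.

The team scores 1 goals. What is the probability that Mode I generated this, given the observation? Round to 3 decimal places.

0.504

By Bayes' theorem, P(k | x) = π_k f_k(x) / Σ_j π_j f_j(x).
Evaluate each component's likelihood at the observed value:
  L_I = e^(−0.5)·0.5^1/1! = 0.303265
  L_II = e^(−2.2)·2.2^1/1! = 0.243767
Prior × likelihood for each component:
  π_I·L_I = 0.45 × 0.303265 = 0.136469
  π_II·L_II = 0.55 × 0.243767 = 0.134072
Evidence: 0.136469 + 0.134072 = 0.270541
Responsibility of Mode I: 0.136469 / 0.270541 ≈ 0.504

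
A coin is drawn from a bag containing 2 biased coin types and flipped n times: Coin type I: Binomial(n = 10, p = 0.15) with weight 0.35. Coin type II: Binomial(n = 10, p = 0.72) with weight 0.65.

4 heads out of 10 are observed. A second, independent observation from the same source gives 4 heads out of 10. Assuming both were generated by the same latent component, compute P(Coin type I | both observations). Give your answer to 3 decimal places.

0.539

Posterior ∝ prior × likelihood, so P(k | x) ∝ P(Z=k) f_k(x); normalise over all components.
Since both observations come from the same component, the likelihood for component k is f_k(x₁)·f_k(x₂).
  f_I = [C(10,4)·0.15^4·0.85^6 = 210·0.00050625·0.37715 = 0.0400957] × [0.0400957] = 0.00160767
  f_II = [C(10,4)·0.72^4·0.28^6 = 210·0.268739·0.00048189 = 0.0271955] × [0.0271955] = 0.000739597
Weight by the priors:
  P(Z=I)·f_I = 0.35 × 0.00160767 = 0.000562683
  P(Z=II)·f_II = 0.65 × 0.000739597 = 0.000480738
Denominator: 0.000562683 + 0.000480738 = 0.00104342
P(Coin type I | x₁,x₂) = 0.000562683 / 0.00104342 ≈ 0.539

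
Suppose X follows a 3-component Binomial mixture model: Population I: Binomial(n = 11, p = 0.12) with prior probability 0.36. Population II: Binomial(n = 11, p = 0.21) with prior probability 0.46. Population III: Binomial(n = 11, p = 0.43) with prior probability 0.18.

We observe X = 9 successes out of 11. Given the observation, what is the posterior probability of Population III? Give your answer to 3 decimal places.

0.992

P(component k | x) = P(Z=k)·f_k(x) / marginal(x), where marginal(x) = Σ_j P(Z=j)·f_j(x).
Binomial probabilities:
  L_I = C(11,9)·0.12^9·0.88^2 = 55·5.15978e-09·0.7744 = 2.19765e-07
  L_II = C(11,9)·0.21^9·0.79^2 = 55·7.9428e-07·0.6241 = 2.72641e-05
  L_III = C(11,9)·0.43^9·0.57^2 = 55·0.000502593·0.3249 = 0.00898108
Weight by the priors:
  P(Z=I)·L_I = 0.36 × 2.19765e-07 = 7.91155e-08
  P(Z=II)·L_II = 0.46 × 2.72641e-05 = 1.25415e-05
  P(Z=III)·L_III = 0.18 × 0.00898108 = 0.00161659
Evidence: 7.91155e-08 + 1.25415e-05 + 0.00161659 = 0.00162921
P(Population III | x) = 0.00161659 / 0.00162921 ≈ 0.992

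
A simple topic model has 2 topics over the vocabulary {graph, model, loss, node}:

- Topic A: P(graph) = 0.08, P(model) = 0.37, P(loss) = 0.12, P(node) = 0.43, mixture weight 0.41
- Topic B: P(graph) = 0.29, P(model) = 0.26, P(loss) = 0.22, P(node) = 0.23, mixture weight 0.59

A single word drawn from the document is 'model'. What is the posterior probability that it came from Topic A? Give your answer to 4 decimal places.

0.4972

The responsibility of component k is w_k f_k(x) divided by Σ_j w_j f_j(x).
Categorical probabilities:
  p_A = P(model | comp) = 0.37
  p_B = P(model | comp) = 0.26
Prior × likelihood for each component:
  w_A·p_A = 0.41 × 0.37 = 0.1517
  w_B·p_B = 0.59 × 0.26 = 0.1534
Evidence: 0.1517 + 0.1534 = 0.3051
So the posterior for Topic A is 0.1517 / 0.3051 ≈ 0.4972.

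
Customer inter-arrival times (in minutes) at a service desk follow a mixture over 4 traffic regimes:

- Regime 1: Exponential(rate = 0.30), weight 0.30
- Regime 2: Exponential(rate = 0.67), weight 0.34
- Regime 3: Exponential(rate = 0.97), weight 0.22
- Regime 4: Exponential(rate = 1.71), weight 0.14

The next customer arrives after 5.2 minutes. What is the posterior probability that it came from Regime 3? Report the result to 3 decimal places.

Apply Bayes' rule: the posterior for each component is proportional to its prior times its likelihood at x.
Evaluate each component's likelihood at the observed value:
  p_1 = 0.30·e^(−0.30·5.2) = 0.30·e^(−1.5600) = 0.0630408
  p_2 = 0.67·e^(−0.67·5.2) = 0.67·e^(−3.4840) = 0.0205586
  p_3 = 0.97·e^(−0.97·5.2) = 0.97·e^(−5.0440) = 0.00625447
  p_4 = 1.71·e^(−1.71·5.2) = 1.71·e^(−8.8920) = 0.000235098
Prior × likelihood for each component:
  P(Z=1)·p_1 = 0.30 × 0.0630408 = 0.0189122
  P(Z=2)·p_2 = 0.34 × 0.0205586 = 0.00698991
  P(Z=3)·p_3 = 0.22 × 0.00625447 = 0.00137598
  P(Z=4)·p_4 = 0.14 × 0.000235098 = 3.29138e-05
Evidence: 0.0189122 + 0.00698991 + 0.00137598 + 3.29138e-05 = 0.0273111
So the posterior for Regime 3 is 0.00137598 / 0.0273111 ≈ 0.050.

0.050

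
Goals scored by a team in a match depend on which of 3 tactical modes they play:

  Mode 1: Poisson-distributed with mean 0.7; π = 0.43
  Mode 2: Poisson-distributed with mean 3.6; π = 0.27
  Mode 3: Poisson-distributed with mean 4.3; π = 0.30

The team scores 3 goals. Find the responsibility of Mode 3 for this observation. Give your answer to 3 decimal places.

0.437

Posterior ∝ prior × likelihood, so P(k | x) ∝ P(Z=k) f_k(x); normalise over all components.
Poisson probabilities:
  f_1 = e^(−0.7)·0.7^3/3! = 0.0283881
  f_2 = e^(−3.6)·3.6^3/3! = 0.212469
  f_3 = e^(−4.3)·4.3^3/3! = 0.179799
Multiply by the mixture weights:
  P(Z=1)·f_1 = 0.43 × 0.0283881 = 0.0122069
  P(Z=2)·f_2 = 0.27 × 0.212469 = 0.0573667
  P(Z=3)·f_3 = 0.30 × 0.179799 = 0.0539398
Normaliser: 0.0122069 + 0.0573667 + 0.0539398 = 0.123513
So the posterior for Mode 3 is 0.0539398 / 0.123513 ≈ 0.437.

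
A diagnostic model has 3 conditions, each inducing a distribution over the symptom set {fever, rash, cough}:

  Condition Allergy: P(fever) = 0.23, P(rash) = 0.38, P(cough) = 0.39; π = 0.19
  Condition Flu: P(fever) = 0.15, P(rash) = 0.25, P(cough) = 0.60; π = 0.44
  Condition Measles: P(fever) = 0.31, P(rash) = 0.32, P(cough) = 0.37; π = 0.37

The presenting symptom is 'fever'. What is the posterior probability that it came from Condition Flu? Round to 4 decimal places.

0.2941

By Bayes' theorem, P(k | x) = π_k f_k(x) / Σ_j π_j f_j(x).
Component likelihoods at x = 'fever':
  L_Allergy = P(fever | comp) = 0.23
  L_Flu = P(fever | comp) = 0.15
  L_Measles = P(fever | comp) = 0.31
Prior × likelihood for each component:
  π_Allergy·L_Allergy = 0.19 × 0.23 = 0.0437
  π_Flu·L_Flu = 0.44 × 0.15 = 0.066
  π_Measles·L_Measles = 0.37 × 0.31 = 0.1147
Sum: 0.0437 + 0.066 + 0.1147 = 0.2244
P(Condition Flu | 'fever') ≈ 0.2941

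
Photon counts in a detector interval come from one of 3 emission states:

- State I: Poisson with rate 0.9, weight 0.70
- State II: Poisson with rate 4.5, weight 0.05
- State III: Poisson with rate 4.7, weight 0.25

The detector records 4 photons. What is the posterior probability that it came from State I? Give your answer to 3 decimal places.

0.123

By Bayes' theorem, P(k | x) = w_k f_k(x) / Σ_j w_j f_j(x).
Component likelihoods at x = 4 photons:
  L_I = 0.0111146
  L_II = 0.189808
  L_III = 0.184925
Prior × likelihood for each component:
  w_I·L_I = 0.70 × 0.0111146 = 0.00778022
  w_II·L_II = 0.05 × 0.189808 = 0.00949038
  w_III·L_III = 0.25 × 0.184925 = 0.0462313
Normaliser: 0.00778022 + 0.00949038 + 0.0462313 = 0.0635019
P(State I | data) ≈ 0.123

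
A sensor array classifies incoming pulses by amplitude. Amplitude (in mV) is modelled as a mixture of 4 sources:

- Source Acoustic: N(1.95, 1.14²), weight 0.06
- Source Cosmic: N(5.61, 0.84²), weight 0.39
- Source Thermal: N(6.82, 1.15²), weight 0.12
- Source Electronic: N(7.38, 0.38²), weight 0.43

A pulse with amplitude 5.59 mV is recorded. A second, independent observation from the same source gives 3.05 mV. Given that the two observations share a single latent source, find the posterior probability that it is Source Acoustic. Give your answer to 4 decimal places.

0.0309

Posterior ∝ prior × likelihood, so P(k | x) ∝ P(Z=k) f_k(x); normalise over all components.
Since both observations come from the same component, the likelihood for component k is f_k(x₁)·f_k(x₂).
  L_Acoustic = [(1/(1.14·√(2π)))·exp(−(5.59−1.95)²/(2·1.14²)) = 0.349949·exp(-5.09757) = 0.00213875] × [0.219699] = 0.000469882
  L_Cosmic = [(1/(0.84·√(2π)))·exp(−(5.59−5.61)²/(2·0.84²)) = 0.474931·exp(-0.00028) = 0.474797] × [0.00456847] = 0.0021691
  L_Thermal = [(1/(1.15·√(2π)))·exp(−(5.59−6.82)²/(2·1.15²)) = 0.346906·exp(-0.57198) = 0.195795] × [0.00160891] = 0.000315017
  L_Electronic = [(1/(0.38·√(2π)))·exp(−(5.59−7.38)²/(2·0.38²)) = 1.049848·exp(-11.09453) = 1.59527e-05] × [6.71e-29] = 1.07043e-33
Multiply by the mixture weights:
  P(Z=Acoustic)·L_Acoustic = 0.06 × 0.000469882 = 2.81929e-05
  P(Z=Cosmic)·L_Cosmic = 0.39 × 0.0021691 = 0.000845948
  P(Z=Thermal)·L_Thermal = 0.12 × 0.000315017 = 3.78021e-05
  P(Z=Electronic)·L_Electronic = 0.43 × 1.07043e-33 = 4.60283e-34
Sum: 2.81929e-05 + 0.000845948 + 3.78021e-05 + 4.60283e-34 = 0.000911943
So the posterior for Source Acoustic is 2.81929e-05 / 0.000911943 ≈ 0.0309.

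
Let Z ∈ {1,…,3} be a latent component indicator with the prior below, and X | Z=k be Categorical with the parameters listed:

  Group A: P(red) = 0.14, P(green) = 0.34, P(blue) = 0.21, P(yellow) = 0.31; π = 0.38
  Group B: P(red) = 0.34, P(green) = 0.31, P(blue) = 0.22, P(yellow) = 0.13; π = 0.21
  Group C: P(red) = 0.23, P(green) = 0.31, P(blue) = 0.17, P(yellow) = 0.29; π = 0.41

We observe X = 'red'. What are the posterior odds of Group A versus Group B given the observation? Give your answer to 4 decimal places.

Posterior odds = (π_i f_i(x)) / (π_j f_j(x)); the normalising sum cancels.
Component likelihoods at x = 'red':
  p_A = 0.14
  p_B = 0.34
  p_C = 0.23
Posterior odds = (π_A·p_A) / (π_B·p_B) = (0.38·0.14) / (0.21·0.34) = 0.0532 / 0.0714 ≈ 0.7451

0.7451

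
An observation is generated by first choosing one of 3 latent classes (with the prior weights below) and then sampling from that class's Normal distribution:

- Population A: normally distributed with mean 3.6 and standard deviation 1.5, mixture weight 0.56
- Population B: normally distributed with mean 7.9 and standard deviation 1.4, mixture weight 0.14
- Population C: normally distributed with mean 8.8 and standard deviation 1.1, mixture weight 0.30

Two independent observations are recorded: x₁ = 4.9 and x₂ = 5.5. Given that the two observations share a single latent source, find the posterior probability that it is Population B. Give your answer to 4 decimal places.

The responsibility of component k is w_k f_k(x) divided by Σ_j w_j f_j(x).
Since both observations come from the same component, the likelihood for component k is f_k(x₁)·f_k(x₂).
  p_A = [0.182691] × [0.119239] = 0.0217839
  p_B = [0.0286865] × [0.0655594] = 0.00188067
  p_C = [0.000675963] × [0.00402895] = 2.72342e-06
Prior × likelihood for each component:
  w_A·p_A = 0.56 × 0.0217839 = 0.012199
  w_B·p_B = 0.14 × 0.00188067 = 0.000263294
  w_C·p_C = 0.30 × 2.72342e-06 = 8.17027e-07
Normaliser: 0.012199 + 0.000263294 + 8.17027e-07 = 0.0124631
P(Population B | x₁, x₂) ≈ 0.0211

0.0211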